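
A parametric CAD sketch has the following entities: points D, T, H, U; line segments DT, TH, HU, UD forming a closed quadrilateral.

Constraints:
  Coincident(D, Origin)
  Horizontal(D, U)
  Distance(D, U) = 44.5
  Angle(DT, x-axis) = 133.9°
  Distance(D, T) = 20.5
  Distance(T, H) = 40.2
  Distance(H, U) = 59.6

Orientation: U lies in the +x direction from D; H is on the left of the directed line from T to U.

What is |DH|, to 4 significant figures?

48.53

Checks: D.y = 0.00, U.y = 0.00 ✓; |TH| = 40.20 ✓; |HU| = 59.60 ✓.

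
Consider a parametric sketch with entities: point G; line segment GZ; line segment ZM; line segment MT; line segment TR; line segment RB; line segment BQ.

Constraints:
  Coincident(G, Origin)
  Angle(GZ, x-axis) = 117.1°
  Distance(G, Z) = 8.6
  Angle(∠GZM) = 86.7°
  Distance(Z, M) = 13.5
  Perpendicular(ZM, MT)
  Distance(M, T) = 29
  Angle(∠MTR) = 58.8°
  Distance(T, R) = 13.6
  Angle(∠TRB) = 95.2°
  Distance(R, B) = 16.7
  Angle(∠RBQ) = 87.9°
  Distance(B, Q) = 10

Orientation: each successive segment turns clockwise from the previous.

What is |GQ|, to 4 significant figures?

17.78

G is at the origin; GZ runs at 117.1° with length 8.6, so Z = (-3.918, 7.656). ∠GZM = 86.7° gives ZM at 23.80° from the x-axis; with |ZM| = 13.5, M = (8.434, 13.10). ZM is perpendicular to MT, so MT runs at -66.20°; with |MT| = 29.0, T = (20.14, -13.43). ∠MTR = 58.8° gives TR at 172.6° from the x-axis; with |TR| = 13.6, R = (6.650, -11.68). ∠TRB = 95.2° gives RB at 87.80° from the x-axis; with |RB| = 16.7, B = (7.291, 5.009). ∠RBQ = 87.9° gives BQ at -4.300° from the x-axis; with |BQ| = 10.0, Q = (17.26, 4.259). Then |GQ| = |Q − G| = 17.78.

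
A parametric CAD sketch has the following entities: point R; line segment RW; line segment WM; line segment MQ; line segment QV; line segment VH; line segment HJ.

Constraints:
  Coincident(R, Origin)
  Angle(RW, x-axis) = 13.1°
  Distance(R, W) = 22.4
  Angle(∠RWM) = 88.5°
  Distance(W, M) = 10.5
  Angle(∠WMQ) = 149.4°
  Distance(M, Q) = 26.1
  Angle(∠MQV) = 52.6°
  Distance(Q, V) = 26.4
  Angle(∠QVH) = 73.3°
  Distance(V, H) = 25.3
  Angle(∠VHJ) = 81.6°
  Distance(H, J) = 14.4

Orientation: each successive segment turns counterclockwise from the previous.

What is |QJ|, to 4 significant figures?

19.12

∠QVH = 73.3° gives VH at 9.300° from the x-axis; with |VH| = 25.3, H = (22.22, 11.54). ∠VHJ = 81.6° gives HJ at 107.7° from the x-axis; with |HJ| = 14.4, J = (17.84, 25.26). Then |QJ| = |J − Q| = 19.12.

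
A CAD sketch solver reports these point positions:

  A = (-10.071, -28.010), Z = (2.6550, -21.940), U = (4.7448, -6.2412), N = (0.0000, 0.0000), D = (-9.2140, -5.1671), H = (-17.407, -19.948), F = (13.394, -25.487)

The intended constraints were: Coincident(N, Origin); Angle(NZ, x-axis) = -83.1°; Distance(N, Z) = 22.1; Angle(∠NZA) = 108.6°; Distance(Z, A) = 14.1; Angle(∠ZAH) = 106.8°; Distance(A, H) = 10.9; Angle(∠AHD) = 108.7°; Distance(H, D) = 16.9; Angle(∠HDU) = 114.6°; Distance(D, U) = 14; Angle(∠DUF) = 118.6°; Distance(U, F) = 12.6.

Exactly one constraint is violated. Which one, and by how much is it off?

Distance(U, F) = 12.6 — off by 8.50.

N = (0.00, 0.00) ✓; NZ at -83.10° ✓; |NZ| = 22.10 ✓; ∠NZA = 108.6° ✓; |ZA| = 14.10 ✓; ∠ZAH = 106.8° ✓; |AH| = 10.90 ✓; ∠AHD = 108.7° ✓; |HD| = 16.90 ✓; ∠HDU = 114.6° ✓; |DU| = 14.00 ✓; ∠DUF = 118.6° ✓; |UF| = 21.10 ✗.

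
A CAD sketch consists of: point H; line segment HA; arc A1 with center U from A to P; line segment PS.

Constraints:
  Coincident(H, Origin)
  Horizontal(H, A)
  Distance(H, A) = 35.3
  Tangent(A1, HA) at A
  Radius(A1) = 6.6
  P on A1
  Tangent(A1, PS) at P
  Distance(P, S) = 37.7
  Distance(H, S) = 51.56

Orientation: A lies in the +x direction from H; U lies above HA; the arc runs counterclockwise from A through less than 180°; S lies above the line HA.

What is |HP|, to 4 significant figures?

42.39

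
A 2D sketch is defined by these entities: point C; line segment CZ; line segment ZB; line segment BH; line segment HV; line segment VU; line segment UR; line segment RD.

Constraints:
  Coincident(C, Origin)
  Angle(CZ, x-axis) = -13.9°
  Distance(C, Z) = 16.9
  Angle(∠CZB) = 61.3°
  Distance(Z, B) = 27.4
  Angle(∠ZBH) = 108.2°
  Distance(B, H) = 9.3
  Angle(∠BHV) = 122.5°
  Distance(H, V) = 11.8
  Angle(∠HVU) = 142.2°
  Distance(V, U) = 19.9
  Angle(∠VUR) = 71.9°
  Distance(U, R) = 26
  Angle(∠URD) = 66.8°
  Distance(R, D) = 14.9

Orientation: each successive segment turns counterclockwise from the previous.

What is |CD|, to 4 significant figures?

15.56

∠VUR = 71.9° gives UR at 20.00° from the x-axis; with |UR| = 26.0, R = (18.29, 2.428). ∠URD = 66.8° gives RD at 133.2° from the x-axis; with |RD| = 14.9, D = (8.095, 13.29). Then |CD| = |D − C| = 15.56.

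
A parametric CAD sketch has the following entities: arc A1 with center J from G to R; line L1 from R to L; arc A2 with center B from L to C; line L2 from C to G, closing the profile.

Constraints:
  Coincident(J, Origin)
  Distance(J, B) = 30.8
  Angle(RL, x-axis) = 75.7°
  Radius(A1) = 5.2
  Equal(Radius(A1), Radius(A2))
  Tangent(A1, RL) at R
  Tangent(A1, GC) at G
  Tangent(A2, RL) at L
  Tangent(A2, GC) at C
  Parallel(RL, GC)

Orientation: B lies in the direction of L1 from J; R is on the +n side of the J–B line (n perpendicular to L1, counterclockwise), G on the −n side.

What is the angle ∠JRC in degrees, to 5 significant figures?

71.342°

The slot axis is L1's direction at 75.7°, so u = (cos 75.7°, sin 75.7°) = (0.24700, 0.96902) and n = (−sin 75.7°, cos 75.7°) = (-0.96902, 0.24700). J is at the origin and B lies 30.8 along u from J, so B = 30.8·u = (7.6076, 29.846). Tangency of A1 to both parallel lines with radius 5.2 puts R and G at J ± 5.2·n: R = (-5.0389, 1.2844), G = (5.0389, -1.2844). Equal radii place L and C the same way about B: L = B + 5.2·n = (2.5687, 31.130), C = B − 5.2·n = (12.646, 28.561). Then cos ∠JRC = RJ·RC / (|RJ||RC|), giving 71.342°.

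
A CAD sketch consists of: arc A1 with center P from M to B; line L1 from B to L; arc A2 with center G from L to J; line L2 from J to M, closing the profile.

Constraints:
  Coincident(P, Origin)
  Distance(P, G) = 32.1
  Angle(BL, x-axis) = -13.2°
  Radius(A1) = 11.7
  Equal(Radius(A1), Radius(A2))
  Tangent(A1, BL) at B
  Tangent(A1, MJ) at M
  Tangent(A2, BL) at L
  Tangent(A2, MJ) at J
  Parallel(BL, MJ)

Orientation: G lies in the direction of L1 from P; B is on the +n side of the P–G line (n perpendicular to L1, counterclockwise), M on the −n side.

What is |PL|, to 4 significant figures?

34.17

The slot axis is L1's direction at -13.2°, so u = (cos -13.2°, sin -13.2°) = (0.9736, -0.2284) and n = (−sin -13.2°, cos -13.2°) = (0.2284, 0.9736). P is at the origin and G lies 32.1 along u from P, so G = 32.1·u = (31.25, -7.330). Tangency of A1 to both parallel lines with radius 11.7 puts B and M at P ± 11.7·n: B = (2.672, 11.39), M = (-2.672, -11.39). Equal radii place L and J the same way about G: L = G + 11.7·n = (33.92, 4.061), J = G − 11.7·n = (28.58, -18.72). Then |PL| = |L − P| = 34.17.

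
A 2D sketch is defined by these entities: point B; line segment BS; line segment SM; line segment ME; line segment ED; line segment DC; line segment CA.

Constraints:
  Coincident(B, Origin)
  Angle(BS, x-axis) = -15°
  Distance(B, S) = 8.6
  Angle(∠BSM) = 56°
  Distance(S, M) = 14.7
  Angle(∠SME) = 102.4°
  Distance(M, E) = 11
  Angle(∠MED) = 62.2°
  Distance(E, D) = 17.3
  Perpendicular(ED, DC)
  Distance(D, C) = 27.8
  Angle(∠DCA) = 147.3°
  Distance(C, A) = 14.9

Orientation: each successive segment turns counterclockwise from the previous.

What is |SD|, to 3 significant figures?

6.16

B is at the origin; BS runs at -15.0° with length 8.6, so S = (8.31, -2.23). ∠BSM = 56.0° gives SM at 109° from the x-axis; with |SM| = 14.7, M = (3.52, 11.7). ∠SME = 102.4° gives ME at -173° from the x-axis; with |ME| = 11.0, E = (-7.41, 10.4). ∠MED = 62.2° gives ED at -55.6° from the x-axis; with |ED| = 17.3, D = (2.37, -3.87). Then |SD| = |D − S| = 6.16.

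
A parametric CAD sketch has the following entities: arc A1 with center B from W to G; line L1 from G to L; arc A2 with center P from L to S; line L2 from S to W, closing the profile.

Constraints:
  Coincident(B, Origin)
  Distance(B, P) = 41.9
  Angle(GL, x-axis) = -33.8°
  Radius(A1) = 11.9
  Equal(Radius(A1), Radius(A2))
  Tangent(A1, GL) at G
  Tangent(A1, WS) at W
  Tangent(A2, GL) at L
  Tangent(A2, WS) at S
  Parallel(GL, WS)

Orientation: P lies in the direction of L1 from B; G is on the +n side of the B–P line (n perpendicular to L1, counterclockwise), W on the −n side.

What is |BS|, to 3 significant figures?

43.6

The slot axis is L1's direction at -33.8°, so u = (cos -33.8°, sin -33.8°) = (0.831, -0.556) and n = (−sin -33.8°, cos -33.8°) = (0.556, 0.831). B is at the origin and P lies 41.9 along u from B, so P = 41.9·u = (34.8, -23.3). Tangency of A1 to both parallel lines with radius 11.9 puts G and W at B ± 11.9·n: G = (6.62, 9.89), W = (-6.62, -9.89). Equal radii place L and S the same way about P: L = P + 11.9·n = (41.4, -13.4), S = P − 11.9·n = (28.2, -33.2). Then |BS| = |S − B| = 43.6.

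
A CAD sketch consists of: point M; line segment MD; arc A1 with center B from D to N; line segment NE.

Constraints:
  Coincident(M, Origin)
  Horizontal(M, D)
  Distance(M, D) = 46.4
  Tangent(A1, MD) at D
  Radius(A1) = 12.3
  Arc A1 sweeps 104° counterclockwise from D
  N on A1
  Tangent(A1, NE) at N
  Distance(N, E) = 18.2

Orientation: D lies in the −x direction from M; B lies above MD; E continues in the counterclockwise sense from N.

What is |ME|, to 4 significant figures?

50.95

On A1, D sits at bearing -90° from B; a 104° counterclockwise sweep puts N at bearing 14°, so N = B + 12.3·(cos 14°, sin 14°) = (-34.47, 15.28). The tangent condition forces BN to be normal to NE, so NE runs along (−sin 14°, cos 14°); with |NE| = 18.2, E = (-38.87, 32.94). Then |ME| = |E − M| = 50.95.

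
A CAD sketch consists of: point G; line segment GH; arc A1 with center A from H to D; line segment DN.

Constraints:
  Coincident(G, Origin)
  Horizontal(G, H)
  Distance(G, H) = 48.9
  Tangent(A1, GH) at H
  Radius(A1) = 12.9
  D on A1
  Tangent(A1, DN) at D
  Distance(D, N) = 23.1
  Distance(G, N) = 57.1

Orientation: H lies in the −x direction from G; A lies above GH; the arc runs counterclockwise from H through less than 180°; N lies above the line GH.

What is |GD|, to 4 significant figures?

39.82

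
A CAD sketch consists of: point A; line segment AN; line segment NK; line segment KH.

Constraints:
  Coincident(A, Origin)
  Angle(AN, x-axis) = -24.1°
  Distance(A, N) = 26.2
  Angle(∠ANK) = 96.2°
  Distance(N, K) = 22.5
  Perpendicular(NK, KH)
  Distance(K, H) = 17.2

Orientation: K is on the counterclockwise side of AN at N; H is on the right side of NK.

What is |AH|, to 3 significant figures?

50.1

A is at the origin; AN runs at -24.1° with length 26.2, so N = 26.2·(cos -24.1°, sin -24.1°) = (23.9, -10.7). ∠ANK = 96.2°, so NK runs at -24.1° + (180° − 96.2°) = 59.7° from the x-axis; with |NK| = 22.5, K = N + 22.5·(cos 59.7°, sin 59.7°) = (35.3, 8.73). NK is perpendicular to KH; with |KH| = 17.2 on the right of NK, H = K + 17.2·(0.863, -0.505) = (50.1, 0.0503). Then |AH| = |H − A| = 50.1.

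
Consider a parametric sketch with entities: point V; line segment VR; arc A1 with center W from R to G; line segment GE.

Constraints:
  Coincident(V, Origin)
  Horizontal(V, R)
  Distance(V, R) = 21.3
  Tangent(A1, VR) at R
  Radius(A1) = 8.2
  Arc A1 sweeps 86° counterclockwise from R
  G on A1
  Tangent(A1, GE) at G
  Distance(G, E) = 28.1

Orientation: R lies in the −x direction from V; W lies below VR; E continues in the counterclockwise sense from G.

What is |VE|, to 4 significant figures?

47.54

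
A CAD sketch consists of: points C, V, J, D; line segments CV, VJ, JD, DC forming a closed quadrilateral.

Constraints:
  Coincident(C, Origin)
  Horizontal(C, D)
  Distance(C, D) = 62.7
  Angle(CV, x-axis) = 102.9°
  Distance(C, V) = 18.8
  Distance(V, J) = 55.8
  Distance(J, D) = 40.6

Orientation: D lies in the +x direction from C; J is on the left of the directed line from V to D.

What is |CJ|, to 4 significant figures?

61.19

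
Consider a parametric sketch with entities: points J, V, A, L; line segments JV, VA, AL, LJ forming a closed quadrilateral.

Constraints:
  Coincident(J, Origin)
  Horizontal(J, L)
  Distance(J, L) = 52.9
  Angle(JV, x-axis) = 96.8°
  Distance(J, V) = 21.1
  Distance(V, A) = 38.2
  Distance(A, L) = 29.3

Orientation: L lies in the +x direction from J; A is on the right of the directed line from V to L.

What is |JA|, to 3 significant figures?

25.1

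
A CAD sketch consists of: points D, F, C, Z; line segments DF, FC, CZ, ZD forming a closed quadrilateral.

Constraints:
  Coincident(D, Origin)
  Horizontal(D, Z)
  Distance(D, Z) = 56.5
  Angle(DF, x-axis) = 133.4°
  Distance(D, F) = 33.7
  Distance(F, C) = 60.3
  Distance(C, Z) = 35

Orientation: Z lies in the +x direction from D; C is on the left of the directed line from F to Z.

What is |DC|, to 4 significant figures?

47.02

Checks: D = (0.00, 0.00) ✓; |FC| = 60.30 ✓; |CZ| = 35.00 ✓.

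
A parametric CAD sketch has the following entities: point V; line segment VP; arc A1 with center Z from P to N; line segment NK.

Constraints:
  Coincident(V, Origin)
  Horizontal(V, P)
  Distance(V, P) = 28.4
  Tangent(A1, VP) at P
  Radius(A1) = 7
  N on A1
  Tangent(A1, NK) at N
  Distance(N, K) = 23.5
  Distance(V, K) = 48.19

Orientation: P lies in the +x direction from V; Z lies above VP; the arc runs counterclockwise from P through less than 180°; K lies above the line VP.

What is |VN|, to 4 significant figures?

35.89

Checks: |ZN| = 7.000 ✓; ∠(ZN, NK) = 90.00° ✓; |NK| = 23.50 ✓; |VK| = 48.19 ✓.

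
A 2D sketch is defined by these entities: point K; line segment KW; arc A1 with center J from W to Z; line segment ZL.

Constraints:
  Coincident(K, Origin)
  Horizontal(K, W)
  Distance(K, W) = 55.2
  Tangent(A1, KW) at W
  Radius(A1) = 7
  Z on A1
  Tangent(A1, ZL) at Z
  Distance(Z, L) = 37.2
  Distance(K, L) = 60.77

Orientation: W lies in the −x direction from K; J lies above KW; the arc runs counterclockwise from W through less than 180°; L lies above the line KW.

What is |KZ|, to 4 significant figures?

48.64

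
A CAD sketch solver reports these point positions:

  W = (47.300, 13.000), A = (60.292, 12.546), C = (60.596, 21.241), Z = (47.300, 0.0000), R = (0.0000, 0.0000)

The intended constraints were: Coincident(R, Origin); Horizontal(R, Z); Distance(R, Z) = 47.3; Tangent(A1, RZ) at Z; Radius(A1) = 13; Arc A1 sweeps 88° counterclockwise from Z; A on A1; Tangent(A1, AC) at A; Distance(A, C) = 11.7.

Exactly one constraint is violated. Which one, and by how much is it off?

Distance(A, C) = 11.7 — off by 3.00.

R = (0.00, 0.00) ✓; R.y = 0.00, Z.y = 0.00 ✓; |RZ| = 47.30 ✓; ∠(WZ, ZR) = 90.00° ✓; |WZ| = 13.00 ✓; bearing(W→A) − bearing(W→Z) = 88.00° ✓; |WA| = 13.00 ✓; ∠(WA, AC) = 90.00° ✓; |AC| = 8.700 ✗.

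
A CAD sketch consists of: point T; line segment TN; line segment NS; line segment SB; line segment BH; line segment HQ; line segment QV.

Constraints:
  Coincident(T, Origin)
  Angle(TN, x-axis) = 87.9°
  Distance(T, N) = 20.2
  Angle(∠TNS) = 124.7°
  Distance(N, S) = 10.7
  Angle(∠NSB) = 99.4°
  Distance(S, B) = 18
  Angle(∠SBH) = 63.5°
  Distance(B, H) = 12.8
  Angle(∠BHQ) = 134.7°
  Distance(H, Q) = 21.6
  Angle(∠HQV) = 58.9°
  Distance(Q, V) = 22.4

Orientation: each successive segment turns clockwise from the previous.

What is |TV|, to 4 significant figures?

32.46

T is at the origin; TN runs at 87.9° with length 20.2, so N = (0.7402, 20.19). ∠TNS = 124.7° gives NS at 32.60° from the x-axis; with |NS| = 10.7, S = (9.754, 25.95). ∠NSB = 99.4° gives SB at -48.00° from the x-axis; with |SB| = 18.0, B = (21.80, 12.57). ∠SBH = 63.5° gives BH at -164.5° from the x-axis; with |BH| = 12.8, H = (9.464, 9.154). ∠BHQ = 134.7° gives HQ at 150.2° from the x-axis; with |HQ| = 21.6, Q = (-9.279, 19.89). ∠HQV = 58.9° gives QV at 29.10° from the x-axis; with |QV| = 22.4, V = (10.29, 30.78). Then |TV| = |V − T| = 32.46.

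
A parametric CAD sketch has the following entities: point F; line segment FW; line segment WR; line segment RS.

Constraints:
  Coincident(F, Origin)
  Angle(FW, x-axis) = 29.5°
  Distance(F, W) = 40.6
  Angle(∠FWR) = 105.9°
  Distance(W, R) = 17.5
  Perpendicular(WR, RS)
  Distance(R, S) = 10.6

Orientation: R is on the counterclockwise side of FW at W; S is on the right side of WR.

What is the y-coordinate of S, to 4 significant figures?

39.49

F is at the origin; FW runs at 29.5° with length 40.6, so W = 40.6·(cos 29.5°, sin 29.5°) = (35.34, 19.99). ∠FWR = 105.9°, so WR runs at 29.5° + (180° − 105.9°) = 103.6° from the x-axis; with |WR| = 17.5, R = W + 17.5·(cos 103.6°, sin 103.6°) = (31.22, 37.00). WR is perpendicular to RS; with |RS| = 10.6 on the right of WR, S = R + 10.6·(0.9720, 0.2351) = (41.52, 39.49). So S.y = 39.49.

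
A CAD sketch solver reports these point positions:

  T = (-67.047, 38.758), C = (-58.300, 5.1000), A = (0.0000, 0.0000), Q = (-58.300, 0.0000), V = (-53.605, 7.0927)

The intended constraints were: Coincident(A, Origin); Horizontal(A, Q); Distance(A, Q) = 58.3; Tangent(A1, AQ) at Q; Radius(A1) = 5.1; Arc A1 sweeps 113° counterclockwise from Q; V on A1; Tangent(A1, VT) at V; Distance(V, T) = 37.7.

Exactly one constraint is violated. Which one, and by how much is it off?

Distance(V, T) = 37.7 — off by 3.30.

A = (0.00, 0.00) ✓; A.y = 0.00, Q.y = 0.00 ✓; |AQ| = 58.30 ✓; ∠(CQ, QA) = 90.00° ✓; |CQ| = 5.100 ✓; bearing(C→V) − bearing(C→Q) = 113.0° ✓; |CV| = 5.100 ✓; ∠(CV, VT) = 90.00° ✓; |VT| = 34.40 ✗.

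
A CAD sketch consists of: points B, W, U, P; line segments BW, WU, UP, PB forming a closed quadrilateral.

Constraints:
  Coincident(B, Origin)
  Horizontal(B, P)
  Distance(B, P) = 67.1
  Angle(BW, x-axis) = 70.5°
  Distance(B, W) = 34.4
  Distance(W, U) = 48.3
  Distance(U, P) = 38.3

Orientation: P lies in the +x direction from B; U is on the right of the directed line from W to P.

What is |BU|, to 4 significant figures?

32.91

Checks: |WU| = 48.30 ✓; |UP| = 38.30 ✓.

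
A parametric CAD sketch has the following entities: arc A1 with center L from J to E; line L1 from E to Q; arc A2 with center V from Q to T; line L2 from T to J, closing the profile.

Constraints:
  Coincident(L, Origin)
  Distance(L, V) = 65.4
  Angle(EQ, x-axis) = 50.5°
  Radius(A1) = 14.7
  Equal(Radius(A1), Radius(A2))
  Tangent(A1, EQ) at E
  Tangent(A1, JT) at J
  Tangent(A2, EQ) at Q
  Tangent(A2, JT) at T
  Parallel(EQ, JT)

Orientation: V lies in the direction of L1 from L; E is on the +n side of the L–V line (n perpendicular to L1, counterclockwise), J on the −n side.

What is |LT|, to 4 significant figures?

67.03

The slot axis is L1's direction at 50.5°, so u = (cos 50.5°, sin 50.5°) = (0.6361, 0.7716) and n = (−sin 50.5°, cos 50.5°) = (-0.7716, 0.6361). L is at the origin and V lies 65.4 along u from L, so V = 65.4·u = (41.60, 50.46). Tangency of A1 to both parallel lines with radius 14.7 puts E and J at L ± 14.7·n: E = (-11.34, 9.350), J = (11.34, -9.350). Equal radii place Q and T the same way about V: Q = V + 14.7·n = (30.26, 59.81), T = V − 14.7·n = (52.94, 41.11). Then |LT| = |T − L| = 67.03.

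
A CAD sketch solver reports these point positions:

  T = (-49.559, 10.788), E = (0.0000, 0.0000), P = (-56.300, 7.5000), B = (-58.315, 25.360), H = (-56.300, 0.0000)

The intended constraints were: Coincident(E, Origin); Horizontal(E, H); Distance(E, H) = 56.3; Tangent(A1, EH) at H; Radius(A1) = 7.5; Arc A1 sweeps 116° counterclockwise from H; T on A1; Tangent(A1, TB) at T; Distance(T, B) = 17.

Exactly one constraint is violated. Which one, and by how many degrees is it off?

Tangent(A1, TB) at T — off by 5.00°.

E = (0.00, 0.00) ✓; E.y = 0.00, H.y = 0.00 ✓; |EH| = 56.30 ✓; ∠(PH, HE) = 90.00° ✓; |PH| = 7.500 ✓; bearing(P→T) − bearing(P→H) = 116.0° ✓; |PT| = 7.500 ✓; ∠(PT, TB) = 85.00° ✗; |TB| = 17.00 ✓.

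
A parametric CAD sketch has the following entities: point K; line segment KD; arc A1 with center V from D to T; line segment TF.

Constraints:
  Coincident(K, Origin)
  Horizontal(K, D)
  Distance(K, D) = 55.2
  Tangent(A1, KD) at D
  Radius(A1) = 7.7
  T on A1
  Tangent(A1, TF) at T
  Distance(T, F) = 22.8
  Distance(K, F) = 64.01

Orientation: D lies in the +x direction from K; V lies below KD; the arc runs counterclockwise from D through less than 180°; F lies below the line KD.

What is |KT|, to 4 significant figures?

49.03

Checks: ∠(VD, DK) = 90.00° ✓; |VT| = 7.700 ✓; ∠(VT, TF) = 90.00° ✓; |TF| = 22.80 ✓; |KF| = 64.01 ✓.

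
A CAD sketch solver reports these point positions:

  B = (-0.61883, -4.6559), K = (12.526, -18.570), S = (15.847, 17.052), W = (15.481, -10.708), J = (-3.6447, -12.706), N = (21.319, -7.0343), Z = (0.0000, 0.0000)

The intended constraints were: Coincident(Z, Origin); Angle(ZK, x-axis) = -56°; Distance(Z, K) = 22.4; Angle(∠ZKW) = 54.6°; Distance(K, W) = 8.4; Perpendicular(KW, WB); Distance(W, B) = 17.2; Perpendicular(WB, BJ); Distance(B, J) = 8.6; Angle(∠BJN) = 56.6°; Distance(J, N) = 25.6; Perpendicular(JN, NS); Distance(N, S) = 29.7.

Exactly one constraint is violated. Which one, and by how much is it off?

Distance(N, S) = 29.7 — off by 5.00.

Z = (0.00, 0.00) ✓; ZK at -56.00° ✓; |ZK| = 22.40 ✓; ∠ZKW = 54.60° ✓; |KW| = 8.399 ✓; ∠(KW, WB) = 90.00° ✓; |WB| = 17.20 ✓; ∠(WB, BJ) = 90.00° ✓; |BJ| = 8.600 ✓; ∠BJN = 56.60° ✓; |JN| = 25.60 ✓; ∠(JN, NS) = 90.00° ✓; |NS| = 24.70 ✗.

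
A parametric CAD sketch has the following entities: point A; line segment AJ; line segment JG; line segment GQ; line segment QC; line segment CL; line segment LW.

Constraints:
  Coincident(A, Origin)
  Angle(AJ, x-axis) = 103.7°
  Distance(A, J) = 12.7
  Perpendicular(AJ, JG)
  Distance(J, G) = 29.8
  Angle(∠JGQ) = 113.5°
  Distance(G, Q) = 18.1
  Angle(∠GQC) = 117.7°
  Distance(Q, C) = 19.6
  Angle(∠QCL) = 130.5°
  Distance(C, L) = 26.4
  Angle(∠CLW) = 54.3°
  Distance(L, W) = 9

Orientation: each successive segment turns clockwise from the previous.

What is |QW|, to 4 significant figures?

34.72

A is at the origin; AJ runs at 103.7° with length 12.7, so J = (-3.008, 12.34). The perpendicularity gives JG at right angles to AJ, so JG runs at 13.70°; with |JG| = 29.8, G = (25.94, 19.40). ∠JGQ = 113.5° gives GQ at -52.80° from the x-axis; with |GQ| = 18.1, Q = (36.89, 4.979). ∠GQC = 117.7° gives QC at -115.1° from the x-axis; with |QC| = 19.6, C = (28.57, -12.77). ∠QCL = 130.5° gives CL at -164.6° from the x-axis; with |CL| = 26.4, L = (3.121, -19.78). ∠CLW = 54.3° gives LW at 69.70° from the x-axis; with |LW| = 9.0, W = (6.244, -11.34). Then |QW| = |W − Q| = 34.72.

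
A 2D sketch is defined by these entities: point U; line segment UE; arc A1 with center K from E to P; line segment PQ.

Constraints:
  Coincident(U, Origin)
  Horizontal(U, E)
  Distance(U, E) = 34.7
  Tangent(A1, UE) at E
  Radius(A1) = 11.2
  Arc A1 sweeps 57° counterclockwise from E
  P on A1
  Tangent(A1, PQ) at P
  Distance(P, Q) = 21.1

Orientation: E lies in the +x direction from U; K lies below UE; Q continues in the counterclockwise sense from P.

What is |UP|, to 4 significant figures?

25.82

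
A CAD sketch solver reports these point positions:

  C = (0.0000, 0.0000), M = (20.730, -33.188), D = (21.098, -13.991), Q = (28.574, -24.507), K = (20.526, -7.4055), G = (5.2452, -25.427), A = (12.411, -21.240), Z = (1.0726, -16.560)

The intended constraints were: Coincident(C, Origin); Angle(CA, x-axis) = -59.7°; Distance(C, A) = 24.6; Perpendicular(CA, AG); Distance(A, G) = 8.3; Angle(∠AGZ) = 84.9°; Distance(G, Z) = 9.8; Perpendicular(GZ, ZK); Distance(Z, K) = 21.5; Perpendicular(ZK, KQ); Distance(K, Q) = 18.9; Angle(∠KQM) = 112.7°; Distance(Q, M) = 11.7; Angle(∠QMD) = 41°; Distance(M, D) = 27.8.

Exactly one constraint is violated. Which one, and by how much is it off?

Distance(M, D) = 27.8 — off by 8.60.

C = (0.00, 0.00) ✓; CA at -59.70° ✓; |CA| = 24.60 ✓; ∠(CA, AG) = 90.00° ✓; |AG| = 8.299 ✓; ∠AGZ = 84.90° ✓; |GZ| = 9.800 ✓; ∠(GZ, ZK) = 90.00° ✓; |ZK| = 21.50 ✓; ∠(ZK, KQ) = 90.00° ✓; |KQ| = 18.90 ✓; ∠KQM = 112.7° ✓; |QM| = 11.70 ✓; ∠QMD = 41.00° ✓; |MD| = 19.20 ✗.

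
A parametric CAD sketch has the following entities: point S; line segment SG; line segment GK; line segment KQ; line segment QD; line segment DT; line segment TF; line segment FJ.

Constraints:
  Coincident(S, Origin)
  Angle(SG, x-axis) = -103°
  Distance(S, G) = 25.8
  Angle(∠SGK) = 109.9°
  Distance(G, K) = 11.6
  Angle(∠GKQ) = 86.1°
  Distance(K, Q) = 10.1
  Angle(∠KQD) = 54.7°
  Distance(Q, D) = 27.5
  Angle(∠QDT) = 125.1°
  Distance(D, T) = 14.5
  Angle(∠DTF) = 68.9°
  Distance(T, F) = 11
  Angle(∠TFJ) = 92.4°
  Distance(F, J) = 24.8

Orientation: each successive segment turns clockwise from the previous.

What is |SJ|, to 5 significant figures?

18.482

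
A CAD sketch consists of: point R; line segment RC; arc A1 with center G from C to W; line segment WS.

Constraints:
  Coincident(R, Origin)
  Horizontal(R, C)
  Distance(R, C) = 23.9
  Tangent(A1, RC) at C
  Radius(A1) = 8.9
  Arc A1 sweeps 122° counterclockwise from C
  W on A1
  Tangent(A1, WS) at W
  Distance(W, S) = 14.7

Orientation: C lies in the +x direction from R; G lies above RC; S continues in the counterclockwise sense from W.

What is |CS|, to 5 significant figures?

26.084

On A1, C sits at bearing -90° from G; a 122° counterclockwise sweep puts W at bearing 32°, so W = G + 8.9·(cos 32°, sin 32°) = (31.448, 13.616). A1 meets WS tangentially, so GW is at right angles to WS, so WS runs along (−sin 32°, cos 32°); with |WS| = 14.7, S = (23.658, 26.083). Then |CS| = |S − C| = 26.084.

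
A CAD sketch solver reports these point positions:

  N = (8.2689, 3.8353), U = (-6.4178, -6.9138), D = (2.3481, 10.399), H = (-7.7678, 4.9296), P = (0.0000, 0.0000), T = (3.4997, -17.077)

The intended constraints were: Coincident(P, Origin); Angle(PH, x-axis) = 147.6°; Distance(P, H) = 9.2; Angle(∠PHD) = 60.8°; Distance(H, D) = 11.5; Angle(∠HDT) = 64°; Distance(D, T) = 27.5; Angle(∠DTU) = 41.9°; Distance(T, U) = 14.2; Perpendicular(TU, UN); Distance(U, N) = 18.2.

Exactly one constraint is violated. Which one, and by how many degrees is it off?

Perpendicular(TU, UN) — off by 8.10°.

P = (0.00, 0.00) ✓; PH at 147.6° ✓; |PH| = 9.200 ✓; ∠PHD = 60.80° ✓; |HD| = 11.50 ✓; ∠HDT = 64.00° ✓; |DT| = 27.50 ✓; ∠DTU = 41.90° ✓; |TU| = 14.20 ✓; ∠(TU, UN) = 98.10° ✗; |UN| = 18.20 ✓.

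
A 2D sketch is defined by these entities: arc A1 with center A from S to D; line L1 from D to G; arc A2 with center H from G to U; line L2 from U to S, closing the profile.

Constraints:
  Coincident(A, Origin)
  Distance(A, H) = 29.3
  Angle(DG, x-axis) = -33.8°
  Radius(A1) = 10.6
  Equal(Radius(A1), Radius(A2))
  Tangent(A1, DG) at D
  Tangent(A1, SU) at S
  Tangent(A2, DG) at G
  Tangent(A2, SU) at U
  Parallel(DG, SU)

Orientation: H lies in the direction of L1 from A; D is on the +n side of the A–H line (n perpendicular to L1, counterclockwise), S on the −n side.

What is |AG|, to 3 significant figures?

31.2

The slot axis is L1's direction at -33.8°, so u = (cos -33.8°, sin -33.8°) = (0.831, -0.556) and n = (−sin -33.8°, cos -33.8°) = (0.556, 0.831). A is at the origin and H lies 29.3 along u from A, so H = 29.3·u = (24.3, -16.3). Tangency of A1 to both parallel lines with radius 10.6 puts D and S at A ± 10.6·n: D = (5.90, 8.81), S = (-5.90, -8.81). Equal radii place G and U the same way about H: G = H + 10.6·n = (30.2, -7.49), U = H − 10.6·n = (18.5, -25.1). Then |AG| = |G − A| = 31.2.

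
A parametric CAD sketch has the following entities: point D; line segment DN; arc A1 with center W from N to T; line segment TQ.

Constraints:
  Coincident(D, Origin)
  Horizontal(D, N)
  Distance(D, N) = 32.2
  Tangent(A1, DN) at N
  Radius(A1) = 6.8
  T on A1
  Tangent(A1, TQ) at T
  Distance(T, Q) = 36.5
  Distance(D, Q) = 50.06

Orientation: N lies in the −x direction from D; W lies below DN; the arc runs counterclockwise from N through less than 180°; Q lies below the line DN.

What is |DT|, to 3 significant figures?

39.6

Checks: ∠(WN, ND) = 90.00° ✓; |WT| = 6.800 ✓; ∠(WT, TQ) = 90.00° ✓; |TQ| = 36.50 ✓; |DQ| = 50.06 ✓.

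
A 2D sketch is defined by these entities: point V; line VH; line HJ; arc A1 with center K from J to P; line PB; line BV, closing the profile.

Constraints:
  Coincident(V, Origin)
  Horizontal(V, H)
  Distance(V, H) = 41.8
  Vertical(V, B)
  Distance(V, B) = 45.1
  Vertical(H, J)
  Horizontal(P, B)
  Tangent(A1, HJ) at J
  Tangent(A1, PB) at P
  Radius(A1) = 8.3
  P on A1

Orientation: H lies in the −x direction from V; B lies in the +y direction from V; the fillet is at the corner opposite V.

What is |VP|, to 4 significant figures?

56.18

V is at the origin; VH is horizontal with |VH| = 41.8 and H on the −x side, so H = (-41.80, 0.000). VB is vertical with |VB| = 45.1 and B on the +y side, so B = (0.000, 45.10). The virtual corner opposite V is at (-41.80, 45.10). Tangency of A1 to HJ means the radius KJ is perpendicular to HJ and tangency of A1 to PB means the radius KP is perpendicular to PB, with radius 8.3, so the center K sits 8.3 in from both sides at K = (-33.50, 36.80). That places the tangent points at J = (-41.80, 36.80) on HJ and P = (-33.50, 45.10) on PB. Then |VP| = |P − V| = 56.18.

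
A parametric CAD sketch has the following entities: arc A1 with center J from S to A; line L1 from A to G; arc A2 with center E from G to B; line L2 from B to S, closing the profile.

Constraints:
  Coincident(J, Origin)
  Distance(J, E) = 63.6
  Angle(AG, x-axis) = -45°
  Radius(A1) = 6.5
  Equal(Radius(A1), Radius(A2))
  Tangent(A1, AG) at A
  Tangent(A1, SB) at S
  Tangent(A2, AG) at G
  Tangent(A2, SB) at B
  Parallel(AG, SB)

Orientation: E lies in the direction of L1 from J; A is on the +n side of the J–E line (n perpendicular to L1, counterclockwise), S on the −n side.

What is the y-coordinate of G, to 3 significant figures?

-40.4

Tangency of A1 to both parallel lines with radius 6.5 puts A and S at J ± 6.5·n: A = (4.60, 4.60), S = (-4.60, -4.60). Equal radii place G and B the same way about E: G = E + 6.5·n = (49.6, -40.4), B = E − 6.5·n = (40.4, -49.6). So G.y = -40.4.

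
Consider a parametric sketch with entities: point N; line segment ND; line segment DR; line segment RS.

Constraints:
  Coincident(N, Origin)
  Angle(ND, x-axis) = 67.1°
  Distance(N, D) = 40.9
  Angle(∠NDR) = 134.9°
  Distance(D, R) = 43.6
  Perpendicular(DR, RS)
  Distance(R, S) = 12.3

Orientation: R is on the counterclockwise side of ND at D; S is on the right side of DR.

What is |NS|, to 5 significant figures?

83.398

N is at the origin; ND runs at 67.1° with length 40.9, so D = 40.9·(cos 67.1°, sin 67.1°) = (15.915, 37.676). ∠NDR = 134.9°, so DR runs at 67.1° + (180° − 134.9°) = 112.20° from the x-axis; with |DR| = 43.6, R = D + 43.6·(cos 112.20°, sin 112.20°) = (-0.55869, 78.044). The perpendicularity gives RS at right angles to DR; with |RS| = 12.3 on the right of DR, S = R + 12.3·(0.92587, 0.37784) = (10.830, 82.692). Then |NS| = |S − N| = 83.398.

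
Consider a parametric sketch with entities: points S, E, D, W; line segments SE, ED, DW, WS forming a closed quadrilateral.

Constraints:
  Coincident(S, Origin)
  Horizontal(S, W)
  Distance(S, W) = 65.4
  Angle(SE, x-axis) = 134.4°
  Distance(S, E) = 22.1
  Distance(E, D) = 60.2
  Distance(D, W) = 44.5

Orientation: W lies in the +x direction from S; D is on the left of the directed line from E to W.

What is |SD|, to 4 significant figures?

55.18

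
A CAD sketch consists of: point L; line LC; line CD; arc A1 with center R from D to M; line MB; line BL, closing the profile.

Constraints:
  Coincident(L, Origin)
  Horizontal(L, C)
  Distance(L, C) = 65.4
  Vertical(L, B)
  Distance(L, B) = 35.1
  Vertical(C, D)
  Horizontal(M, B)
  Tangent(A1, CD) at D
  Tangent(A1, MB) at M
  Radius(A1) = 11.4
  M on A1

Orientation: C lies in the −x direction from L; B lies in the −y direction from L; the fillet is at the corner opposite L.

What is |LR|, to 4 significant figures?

58.97

LB is vertical with |LB| = 35.1 and B on the −y side, so B = (0.000, -35.10). The virtual corner opposite L is at (-65.40, -35.10). A1 meets CD tangentially, so RD is at right angles to CD and since A1 is tangent to MB there, RM ⟂ MB, with radius 11.4, so the center R sits 11.4 in from both sides at R = (-54.00, -23.70). Then |LR| = |R − L| = 58.97.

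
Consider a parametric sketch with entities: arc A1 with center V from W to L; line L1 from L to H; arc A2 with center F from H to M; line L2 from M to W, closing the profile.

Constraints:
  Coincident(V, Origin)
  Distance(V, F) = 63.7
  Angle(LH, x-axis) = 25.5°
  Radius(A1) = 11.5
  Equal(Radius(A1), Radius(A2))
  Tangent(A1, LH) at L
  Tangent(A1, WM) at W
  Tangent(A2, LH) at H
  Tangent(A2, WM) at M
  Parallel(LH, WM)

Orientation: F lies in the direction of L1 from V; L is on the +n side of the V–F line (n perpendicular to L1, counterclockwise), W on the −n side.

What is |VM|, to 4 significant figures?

64.73

Tangency of A1 to both parallel lines with radius 11.5 puts L and W at V ± 11.5·n: L = (-4.951, 10.38), W = (4.951, -10.38). Equal radii place H and M the same way about F: H = F + 11.5·n = (52.54, 37.80), M = F − 11.5·n = (62.45, 17.04). Then |VM| = |M − V| = 64.73.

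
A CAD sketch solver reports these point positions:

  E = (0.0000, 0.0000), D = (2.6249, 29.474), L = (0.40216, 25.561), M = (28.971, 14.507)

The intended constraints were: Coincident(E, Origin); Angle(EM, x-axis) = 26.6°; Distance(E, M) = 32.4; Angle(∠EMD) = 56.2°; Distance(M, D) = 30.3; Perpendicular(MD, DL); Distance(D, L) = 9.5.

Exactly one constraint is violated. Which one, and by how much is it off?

Distance(D, L) = 9.5 — off by 5.00.

E = (0.00, 0.00) ✓; EM at 26.60° ✓; |EM| = 32.40 ✓; ∠EMD = 56.20° ✓; |MD| = 30.30 ✓; ∠(MD, DL) = 90.00° ✓; |DL| = 4.500 ✗.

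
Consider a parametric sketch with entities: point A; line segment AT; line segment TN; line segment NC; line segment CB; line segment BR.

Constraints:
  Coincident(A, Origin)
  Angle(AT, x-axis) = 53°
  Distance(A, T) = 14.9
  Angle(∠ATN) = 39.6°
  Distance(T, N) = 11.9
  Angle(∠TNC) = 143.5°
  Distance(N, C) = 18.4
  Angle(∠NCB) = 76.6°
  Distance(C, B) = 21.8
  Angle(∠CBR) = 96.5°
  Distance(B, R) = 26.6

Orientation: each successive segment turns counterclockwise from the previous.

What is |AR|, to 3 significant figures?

21.0

∠NCB = 76.6° gives CB at -26.7° from the x-axis; with |CB| = 21.8, B = (5.01, -14.7). ∠CBR = 96.5° gives BR at 56.8° from the x-axis; with |BR| = 26.6, R = (19.6, 7.53). Then |AR| = |R − A| = 21.0.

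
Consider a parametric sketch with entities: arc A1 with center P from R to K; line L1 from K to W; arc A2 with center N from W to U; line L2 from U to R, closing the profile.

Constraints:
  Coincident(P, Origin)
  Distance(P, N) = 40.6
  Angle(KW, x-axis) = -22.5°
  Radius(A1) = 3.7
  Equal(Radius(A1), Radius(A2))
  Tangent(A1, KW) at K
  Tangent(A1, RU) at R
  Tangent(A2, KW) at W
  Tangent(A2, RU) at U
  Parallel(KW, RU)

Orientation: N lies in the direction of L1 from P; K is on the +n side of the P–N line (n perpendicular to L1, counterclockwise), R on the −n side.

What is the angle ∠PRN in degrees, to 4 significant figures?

84.79°

The slot axis is L1's direction at -22.5°, so u = (cos -22.5°, sin -22.5°) = (0.9239, -0.3827) and n = (−sin -22.5°, cos -22.5°) = (0.3827, 0.9239). P is at the origin and N lies 40.6 along u from P, so N = 40.6·u = (37.51, -15.54). Tangency of A1 to both parallel lines with radius 3.7 puts K and R at P ± 3.7·n: K = (1.416, 3.418), R = (-1.416, -3.418). Then cos ∠PRN = RP·RN / (|RP||RN|), giving 84.79°.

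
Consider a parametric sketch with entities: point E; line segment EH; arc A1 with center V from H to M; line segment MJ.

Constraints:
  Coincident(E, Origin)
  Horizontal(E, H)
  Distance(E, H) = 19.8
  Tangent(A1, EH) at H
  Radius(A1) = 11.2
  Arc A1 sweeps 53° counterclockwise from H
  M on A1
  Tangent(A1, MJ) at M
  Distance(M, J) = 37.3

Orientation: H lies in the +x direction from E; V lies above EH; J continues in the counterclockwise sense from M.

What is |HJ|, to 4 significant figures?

46.46

E is at the origin; E and H share the same y with |EH| = 19.8 and H on the +x side, so H = (19.80, 0.000). Tangency of A1 to EH means the radius VH is perpendicular to EH, so V = H + (0, 11.2) = (19.80, 11.20). On A1, H sits at bearing -90° from V; a 53° counterclockwise sweep puts M at bearing -37°, so M = V + 11.2·(cos -37°, sin -37°) = (28.74, 4.460). Tangency of A1 to MJ means the radius VM is perpendicular to MJ, so MJ runs along (−sin -37°, cos -37°); with |MJ| = 37.3, J = (51.19, 34.25). Then |HJ| = |J − H| = 46.46.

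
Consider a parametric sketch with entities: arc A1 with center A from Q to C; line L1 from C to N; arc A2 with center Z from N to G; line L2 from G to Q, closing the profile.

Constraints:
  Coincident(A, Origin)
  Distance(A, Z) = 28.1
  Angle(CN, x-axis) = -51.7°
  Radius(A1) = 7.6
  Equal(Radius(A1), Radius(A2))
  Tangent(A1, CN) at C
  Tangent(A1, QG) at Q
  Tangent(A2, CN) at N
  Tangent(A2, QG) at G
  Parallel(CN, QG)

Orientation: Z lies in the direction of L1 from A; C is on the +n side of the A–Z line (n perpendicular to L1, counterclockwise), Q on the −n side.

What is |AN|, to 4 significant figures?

29.11

Tangency of A1 to both parallel lines with radius 7.6 puts C and Q at A ± 7.6·n: C = (5.964, 4.710), Q = (-5.964, -4.710). Equal radii place N and G the same way about Z: N = Z + 7.6·n = (23.38, -17.34), G = Z − 7.6·n = (11.45, -26.76). Then |AN| = |N − A| = 29.11.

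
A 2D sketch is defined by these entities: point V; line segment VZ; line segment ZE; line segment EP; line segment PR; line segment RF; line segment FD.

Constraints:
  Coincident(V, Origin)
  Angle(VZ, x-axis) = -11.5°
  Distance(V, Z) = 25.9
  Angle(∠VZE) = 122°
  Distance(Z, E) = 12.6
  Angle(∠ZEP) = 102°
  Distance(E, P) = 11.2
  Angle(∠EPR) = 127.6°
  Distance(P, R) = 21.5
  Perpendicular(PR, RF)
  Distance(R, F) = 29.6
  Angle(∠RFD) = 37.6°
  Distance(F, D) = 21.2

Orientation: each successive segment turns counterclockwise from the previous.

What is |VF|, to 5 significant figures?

15.881

V is at the origin; VZ runs at -11.5° with length 25.9, so Z = (25.380, -5.1636). ∠VZE = 122.0° gives ZE at 46.500° from the x-axis; with |ZE| = 12.6, E = (34.053, 3.9761). ∠ZEP = 102.0° gives EP at 124.50° from the x-axis; with |EP| = 11.2, P = (27.710, 13.206). ∠EPR = 127.6° gives PR at 176.90° from the x-axis; with |PR| = 21.5, R = (6.2410, 14.369). PR ⟂ RF, so RF runs at -93.100°; with |RF| = 29.6, F = (4.6403, -15.188). Then |VF| = |F − V| = 15.881.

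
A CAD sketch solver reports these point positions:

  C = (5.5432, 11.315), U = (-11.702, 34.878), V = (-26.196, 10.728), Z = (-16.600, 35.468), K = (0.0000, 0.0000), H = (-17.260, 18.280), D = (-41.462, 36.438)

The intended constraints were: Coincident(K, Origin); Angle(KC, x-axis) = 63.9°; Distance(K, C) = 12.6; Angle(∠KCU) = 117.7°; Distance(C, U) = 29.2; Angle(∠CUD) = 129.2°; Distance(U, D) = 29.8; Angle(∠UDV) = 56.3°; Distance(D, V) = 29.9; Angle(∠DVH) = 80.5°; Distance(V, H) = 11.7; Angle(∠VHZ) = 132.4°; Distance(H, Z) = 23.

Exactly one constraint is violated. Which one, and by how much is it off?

Distance(H, Z) = 23 — off by 5.80.

K = (0.00, 0.00) ✓; KC at 63.90° ✓; |KC| = 12.60 ✓; ∠KCU = 117.7° ✓; |CU| = 29.20 ✓; ∠CUD = 129.2° ✓; |UD| = 29.80 ✓; ∠UDV = 56.30° ✓; |DV| = 29.90 ✓; ∠DVH = 80.50° ✓; |VH| = 11.70 ✓; ∠VHZ = 132.4° ✓; |HZ| = 17.20 ✗.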